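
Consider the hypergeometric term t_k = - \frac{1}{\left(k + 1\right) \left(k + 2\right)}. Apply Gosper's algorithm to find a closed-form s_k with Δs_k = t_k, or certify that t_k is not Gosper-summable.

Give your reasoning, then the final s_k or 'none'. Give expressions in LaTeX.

s_k = - \frac{k}{k + 1}

r(k) = (k + 1)/(k + 3) after simplifying.
Factor: A=k + 1; B=k + 3; C=1.
Key eq: (k + 1)·f(k+1) = (k + 2)·f(k) + (1).
d = 1 from the (1,1,0) case.
Solving with deg f ≤ 1: f(k) = k.
R(k) = B(k−1)·f(k)/C(k) = k*(k + 2); s_k = R·t_k = -k/(k + 1).
Check: Δs_k = -1/(k**2 + 3*k + 2). ✓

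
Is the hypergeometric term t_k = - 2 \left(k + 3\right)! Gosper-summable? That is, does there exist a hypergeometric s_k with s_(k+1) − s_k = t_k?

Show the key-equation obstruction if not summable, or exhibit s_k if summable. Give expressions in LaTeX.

No; the degree bound rules out any f.

Step 1: r(k) = k + 4.
Normal form (A,B,C) = (k + 4, 1, 1).
Solve (k + 4)·f(k+1) − (1)·f(k) = 1.
From deg A=1, deg B=0, deg C=0: d=-1.
Negative degree bound (-1): no f exists, t_k not Gosper-summable.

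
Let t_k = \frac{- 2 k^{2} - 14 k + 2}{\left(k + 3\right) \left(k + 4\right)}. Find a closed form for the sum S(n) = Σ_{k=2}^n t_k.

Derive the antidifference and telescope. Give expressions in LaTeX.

S(n) = \frac{2 \left(- 5 n^{2} - 2 n + 7\right)}{5 \left(n + 4\right)}

t_(k+1)/t_k = (k + 3)*(7*k + (k + 1)**2 + 6)/((k + 5)*(k**2 + 7*k - 1)).
Take A(k)=k + 3, B(k)=k + 5, C(k)=k**2 + 7*k - 1.
Solve (k + 3)·f(k+1) − (k + 4)·f(k) = k**2 + 7*k - 1.
Bound: deg f ≤ 2.
Match coefficients ⇒ f(k) = k*(3*k - 4)/3.
Certificate R = B(k−1)f/C = k*(k + 4)*(3*k - 4)/(3*(k**2 + 7*k - 1)) gives s_k = 2*k*(4 - 3*k)/(3*(k + 3)).
Δs = 2*(-k**2 - 7*k + 1)/(k**2 + 7*k + 12), as required.
s_(n+1) = 2*(-3*n**2 - 2*n + 1)/(3*(n + 4)) and s_(2) = -8/15, so S(n) = 2*(-5*n**2 - 2*n + 7)/(5*(n + 4)).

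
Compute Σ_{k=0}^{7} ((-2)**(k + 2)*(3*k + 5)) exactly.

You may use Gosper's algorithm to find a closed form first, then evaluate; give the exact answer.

The ratio is 2*(-3*k - 8)/(3*k + 5).
Take A(k)=-2, B(k)=1, C(k)=k + 5/3.
Solve (-2)·f(k+1) − (1)·f(k) = k + 5/3.
deg f ≤ 1 (via 0,0,1).
Coefficient equations give f(k) = -(k + 1)/3.
Then R = B(k−1)f/C = -(k + 1)/(3*k + 5), so s_k = R(k)·t_k = (-2)**(k + 2)*(-k - 1).
Check: Δs_k = (-2)**(k + 2)*(3*k + 5). ✓
Sum = s_(8) − s_(0); s_(8) = -9216, s_(0) = -4 ⇒ -9212.

Σ = -9212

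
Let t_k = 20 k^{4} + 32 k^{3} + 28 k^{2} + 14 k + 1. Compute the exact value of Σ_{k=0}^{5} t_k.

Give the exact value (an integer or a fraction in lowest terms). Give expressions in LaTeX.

The ratio is (20*k**4 + 112*k**3 + 244*k**2 + 246*k + 95)/(20*k**4 + 32*k**3 + 28*k**2 + 14*k + 1).
So A=1 and B=1, with C=k**4 + 8*k**3/5 + 7*k**2/5 + 7*k/10 + 1/20.
Need (1)·f(k+1) − (1)·f(k) = k**4 + 8*k**3/5 + 7*k**2/5 + 7*k/10 + 1/20.
d = 5 from the (0,0,4) case.
Solve for f: f(k) = k*(4*k**4 - 2*k**3 + k - 2)/20 (degree 5 ≤ 5).
Then R = B(k−1)f/C = k*(4*k**4 - 2*k**3 + k - 2)/(20*k**4 + 32*k**3 + 28*k**2 + 14*k + 1), so s_k = R(k)·t_k = k*(4*k**4 - 2*k**3 + k - 2).
Verify: 20*k**4 + 32*k**3 + 28*k**2 + 14*k + 1 matches t_k.
Evaluate s at k=6 and k=0: 28536 and 0; difference 28536.

Σ = 28536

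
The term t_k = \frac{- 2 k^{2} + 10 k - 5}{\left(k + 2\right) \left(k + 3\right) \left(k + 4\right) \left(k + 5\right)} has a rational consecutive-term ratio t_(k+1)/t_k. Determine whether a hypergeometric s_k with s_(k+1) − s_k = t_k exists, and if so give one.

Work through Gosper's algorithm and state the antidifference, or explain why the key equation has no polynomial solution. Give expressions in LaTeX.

s_k = \frac{k \left(- k^{2} + 7 k - 26\right)}{8 \left(k + 2\right) \left(k + 3\right) \left(k + 4\right)}

Compute t_(k+1)/t_k: get -(k + 2)*(10*k - 2*(k + 1)**2 + 5)/((k + 6)*(2*k**2 - 10*k + 5)).
A = k + 2, B = k + 6, C = k**2 - 5*k + 5/2.
Solve (k + 2)·f(k+1) − (k + 5)·f(k) = k**2 - 5*k + 5/2.
deg f ≤ 3 (via 1,1,2).
Solving with deg f ≤ 3: f(k) = k*(k**2 - 7*k + 26)/16.
Then R = B(k−1)f/C = k*(k + 5)*(k**2 - 7*k + 26)/(8*(2*k**2 - 10*k + 5)), so s_k = R(k)·t_k = k*(-k**2 + 7*k - 26)/(8*(k + 2)*(k + 3)*(k + 4)).
Check: Δs_k = (-2*k**2 + 10*k - 5)/(k**4 + 14*k**3 + 71*k**2 + 154*k + 120). ✓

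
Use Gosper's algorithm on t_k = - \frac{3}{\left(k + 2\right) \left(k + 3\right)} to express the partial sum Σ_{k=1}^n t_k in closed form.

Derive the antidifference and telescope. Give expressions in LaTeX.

S(n) = - \frac{n}{n + 3}

The ratio is (k + 2)/(k + 4).
Factor: A=k + 2; B=k + 4; C=1.
Solve (k + 2)·f(k+1) − (k + 3)·f(k) = 1.
Bound: deg f ≤ 1.
A polynomial solution: f(k) = k/2.
R(k) = B(k−1)·f(k)/C(k) = k*(k + 3)/2; s_k = R·t_k = -3*k/(2*k + 4).
Verify: -3/(k**2 + 5*k + 6) matches t_k.
Evaluate: s_(n+1) = 3*(-n - 1)/(2*(n + 3)); subtract s_(1) = -1/2 ⇒ S(n) = -n/(n + 3).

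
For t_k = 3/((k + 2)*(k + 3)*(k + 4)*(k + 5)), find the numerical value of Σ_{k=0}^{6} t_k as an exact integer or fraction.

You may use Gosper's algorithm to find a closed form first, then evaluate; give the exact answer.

Σ = 161/3960

Step 1: r(k) = (k + 2)/(k + 6).
Gosper form: A/B · C(k+1)/C(k) with A=k + 2, B=k + 6, C=1.
Set up (k + 2)·f(k+1) − (k + 5)·f(k) − (1) = 0.
Degrees (1,1,0) ⇒ d ≤ 3.
Solving with deg f ≤ 3: f(k) = k*(k**2 + 9*k + 26)/72.
So s_k = (B(k−1)f/C)·t_k = (k*(k + 5)*(k**2 + 9*k + 26)/72)·t_k = k*(k**2 + 9*k + 26)/(24*(k + 2)*(k + 3)*(k + 4)).
Δs = 3/(k**4 + 14*k**3 + 71*k**2 + 154*k + 120), as required.
Evaluate s at k=7 and k=0: 161/3960 and 0; difference 161/3960.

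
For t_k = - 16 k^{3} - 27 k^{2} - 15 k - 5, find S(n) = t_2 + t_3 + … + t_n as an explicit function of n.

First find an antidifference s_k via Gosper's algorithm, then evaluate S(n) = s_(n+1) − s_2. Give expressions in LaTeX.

S(n) = - 4 n^{4} - 17 n^{3} - 25 n^{2} - 17 n + 63

Ratio r(k) = (16*k**3 + 75*k**2 + 117*k + 63)/(16*k**3 + 27*k**2 + 15*k + 5).
Normal form (A,B,C) = (1, 1, k**3 + 27*k**2/16 + 15*k/16 + 5/16).
Solve (1)·f(k+1) − (1)·f(k) = k**3 + 27*k**2/16 + 15*k/16 + 5/16.
d = 4 from the (0,0,3) case.
Match coefficients ⇒ f(k) = k*(4*k**3 + k**2 - 2*k + 2)/16.
Then R = B(k−1)f/C = k*(4*k**3 + k**2 - 2*k + 2)/(16*k**3 + 27*k**2 + 15*k + 5), so s_k = R(k)·t_k = k*(-4*k**3 - k**2 + 2*k - 2).
s_(k+1) − s_k = -16*k**3 - 27*k**2 - 15*k - 5 = t_k.
Evaluate: s_(n+1) = -4*n**4 - 17*n**3 - 25*n**2 - 17*n - 5; subtract s_(2) = -68 ⇒ S(n) = -4*n**4 - 17*n**3 - 25*n**2 - 17*n + 63.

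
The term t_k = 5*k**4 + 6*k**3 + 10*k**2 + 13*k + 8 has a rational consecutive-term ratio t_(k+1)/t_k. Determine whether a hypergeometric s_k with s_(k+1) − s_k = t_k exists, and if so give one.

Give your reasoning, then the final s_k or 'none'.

s_k = k*(k**4 - k**3 + 2*k**2 + 3*k + 3)

Ratio r(k) = (5*k**4 + 26*k**3 + 58*k**2 + 71*k + 42)/(5*k**4 + 6*k**3 + 10*k**2 + 13*k + 8).
A = 1, B = 1, C = k**4 + 6*k**3/5 + 2*k**2 + 13*k/5 + 8/5.
Need (1)·f(k+1) − (1)·f(k) = k**4 + 6*k**3/5 + 2*k**2 + 13*k/5 + 8/5.
deg f ≤ 5 (via 0,0,4).
Match coefficients ⇒ f(k) = k*(k**4 - k**3 + 2*k**2 + 3*k + 3)/5.
So s_k = (B(k−1)f/C)·t_k = (k*(k**4 - k**3 + 2*k**2 + 3*k + 3)/(5*k**4 + 6*k**3 + 10*k**2 + 13*k + 8))·t_k = k*(k**4 - k**3 + 2*k**2 + 3*k + 3).
Verify: 5*k**4 + 6*k**3 + 10*k**2 + 13*k + 8 matches t_k.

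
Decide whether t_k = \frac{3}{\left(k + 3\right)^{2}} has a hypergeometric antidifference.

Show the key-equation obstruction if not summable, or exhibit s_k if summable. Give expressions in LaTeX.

No — the linear system for f has no solution.

r(k) = (k + 3)**2/(k + 4)**2 after simplifying.
A = k**2 + 6*k + 9, B = k**2 + 8*k + 16, C = 1.
Key eq: (k**2 + 6*k + 9)·f(k+1) = (k**2 + 6*k + 9)·f(k) + (1).
Bound: deg f ≤ 0.
Generic f = c0 gives residual -1; -1 = 0 cannot hold, so t_k is not Gosper-summable.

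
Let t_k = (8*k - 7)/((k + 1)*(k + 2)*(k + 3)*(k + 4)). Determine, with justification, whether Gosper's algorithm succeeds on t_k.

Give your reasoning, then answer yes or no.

t_(k+1)/t_k = (k + 1)*(8*k + 1)/((k + 5)*(8*k - 7)).
Factor: A=k + 1; B=k + 5; C=k - 7/8.
Need (k + 1)·f(k+1) − (k + 4)·f(k) = k - 7/8.
d = 3 from the (1,1,1) case.
Match coefficients ⇒ f(k) = -k*(k**2 + 6*k + 35)/48.
Then R = B(k−1)f/C = -k*(k + 4)*(k**2 + 6*k + 35)/(6*(8*k - 7)), so s_k = R(k)·t_k = k*(-k**2 - 6*k - 35)/(6*(k + 1)*(k + 2)*(k + 3)).
Check: Δs_k = (8*k - 7)/(k**4 + 10*k**3 + 35*k**2 + 50*k + 24). ✓

Yes. s_k = k*(-k**2 - 6*k - 35)/(6*(k + 1)*(k + 2)*(k + 3)).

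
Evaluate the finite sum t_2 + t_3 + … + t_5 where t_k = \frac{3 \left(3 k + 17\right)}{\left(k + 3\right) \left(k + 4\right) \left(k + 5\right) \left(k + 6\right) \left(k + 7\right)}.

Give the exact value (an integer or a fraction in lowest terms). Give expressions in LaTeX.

Σ = 7/720

Compute t_(k+1)/t_k: get (k + 3)*(3*k + 20)/((k + 8)*(3*k + 17)).
A = k + 3, B = k + 8, C = k + 17/3.
Set up (k + 3)·f(k+1) − (k + 7)·f(k) − (k + 17/3) = 0.
Bound: deg f ≤ 4.
Solve for f: f(k) = k*(k + 5)*(k**2 + 13*k + 54)/216 (degree 4 ≤ 4).
So s_k = (B(k−1)f/C)·t_k = (k*(k + 5)*(k + 7)*(k**2 + 13*k + 54)/(72*(3*k + 17)))·t_k = k*(k**2 + 13*k + 54)/(24*(k**3 + 13*k**2 + 54*k + 72)).
Verify: 3*(3*k + 17)/(k**5 + 25*k**4 + 245*k**3 + 1175*k**2 + 2754*k + 2520) matches t_k.
Sum = s_(6) − s_(2); s_(6) = 7/180, s_(2) = 7/240 ⇒ 7/720.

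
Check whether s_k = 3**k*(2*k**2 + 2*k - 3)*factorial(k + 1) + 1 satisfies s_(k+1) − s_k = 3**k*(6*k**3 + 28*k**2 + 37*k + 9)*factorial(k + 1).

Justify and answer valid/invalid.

s_(k+1) = 3**(k + 1)*(2*k + 2*(k + 1)**2 - 1)*factorial(k + 2) + 1
s_(k+1) − s_k = 3**k*(6*k**3 + 28*k**2 + 37*k + 9)*factorial(k + 1)
(s_(k+1) − s_k) − t_k = 0

valid (s_(k+1) − s_k reduces to t_k)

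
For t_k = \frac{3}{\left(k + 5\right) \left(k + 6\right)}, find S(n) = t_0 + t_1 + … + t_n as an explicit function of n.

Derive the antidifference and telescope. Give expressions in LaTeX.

S(n) = \frac{3 \left(n + 1\right)}{5 \left(n + 6\right)}

Compute t_(k+1)/t_k: get (k + 5)/(k + 7).
A = k + 5, B = k + 7, C = 1.
Need (k + 5)·f(k+1) − (k + 6)·f(k) = 1.
Bound: deg f ≤ 1.
Coefficient equations give f(k) = k/5.
R(k) = B(k−1)·f(k)/C(k) = k*(k + 6)/5; s_k = R·t_k = 3*k/(5*(k + 5)).
Check: Δs_k = 3/(k**2 + 11*k + 30). ✓
Telescope: S(n) = s_(n+1) − s_(0) = 3*(n + 1)/(5*(n + 6)) − (0) = 3*(n + 1)/(5*(n + 6)).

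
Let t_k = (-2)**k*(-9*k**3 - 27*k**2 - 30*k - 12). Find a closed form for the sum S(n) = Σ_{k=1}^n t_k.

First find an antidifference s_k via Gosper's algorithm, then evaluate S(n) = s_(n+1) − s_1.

Step 1: r(k) = 2*(-3*k**3 - 18*k**2 - 37*k - 26)/(3*k**3 + 9*k**2 + 10*k + 4).
Normal form (A,B,C) = (-2, 1, k**3 + 3*k**2 + 10*k/3 + 4/3).
Key eq: (-2)·f(k+1) = (1)·f(k) + (k**3 + 3*k**2 + 10*k/3 + 4/3).
d = 3 from the (0,0,3) case.
Match coefficients ⇒ f(k) = -k**2*(k + 1)/3.
Then R = B(k−1)f/C = -k**2/(3*k**2 + 6*k + 4), so s_k = R(k)·t_k = 3*(-2)**k*k**2*(k + 1).
s_(k+1) − s_k = (-2)**k*(-9*k**3 - 27*k**2 - 30*k - 12) = t_k.
s_(n+1) = (-2)**(n + 1)*(3*n**3 + 12*n**2 + 15*n + 6) and s_(1) = -12, so S(n) = -6*(-2)**n*n**3 - 24*(-2)**n*n**2 - 30*(-2)**n*n - 12*(-2)**n + 12.

S(n) = -6*(-2)**n*n**3 - 24*(-2)**n*n**2 - 30*(-2)**n*n - 12*(-2)**n + 12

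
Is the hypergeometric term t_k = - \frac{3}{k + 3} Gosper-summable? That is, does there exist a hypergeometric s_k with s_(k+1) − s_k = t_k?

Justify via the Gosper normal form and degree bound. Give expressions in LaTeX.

t_(k+1)/t_k = (k + 3)/(k + 4).
Take A(k)=k + 3, B(k)=k + 4, C(k)=1.
Need (k + 3)·f(k+1) − (k + 3)·f(k) = 1.
deg f ≤ 0 (via 1,1,0).
f = c0 ⇒ A·f(k+1) − B(k−1)·f(k) − C = -1. The system {-1 = 0} is inconsistent; no antidifference.

No — key equation has no polynomial f.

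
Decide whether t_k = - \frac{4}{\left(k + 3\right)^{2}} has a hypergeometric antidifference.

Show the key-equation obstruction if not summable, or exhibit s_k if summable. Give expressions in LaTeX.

t_(k+1)/t_k = (k + 3)**2/(k + 4)**2.
Factor: A=k**2 + 6*k + 9; B=k**2 + 8*k + 16; C=1.
Set up (k**2 + 6*k + 9)·f(k+1) − (k**2 + 6*k + 9)·f(k) − (1) = 0.
deg f ≤ 0 (via 2,2,0).
Write f(k) = c0. Then LHS − RHS = -1, requiring -1 = 0: contradictory. No certificate.

No. Not Gosper-summable.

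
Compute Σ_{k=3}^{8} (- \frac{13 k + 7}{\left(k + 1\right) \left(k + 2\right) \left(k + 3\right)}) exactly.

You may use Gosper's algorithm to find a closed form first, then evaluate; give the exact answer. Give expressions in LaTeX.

r(k) = (k + 1)*(13*k + 20)/((k + 4)*(13*k + 7)) after simplifying.
A = k + 1, B = k + 4, C = k + 7/13.
Set up (k + 1)·f(k+1) − (k + 3)·f(k) − (k + 7/13) = 0.
d = 2 from the (1,1,1) case.
Match coefficients ⇒ f(k) = k*(5*k + 2)/13.
Then R = B(k−1)f/C = k*(k + 3)*(5*k + 2)/(13*k + 7), so s_k = R(k)·t_k = k*(-5*k - 2)/((k + 1)*(k + 2)).
Δs = (-13*k - 7)/(k**3 + 6*k**2 + 11*k + 6), as required.
Sum = s_(9) − s_(3); s_(9) = -423/110, s_(3) = -51/20 ⇒ -57/44.

Σ = -57/44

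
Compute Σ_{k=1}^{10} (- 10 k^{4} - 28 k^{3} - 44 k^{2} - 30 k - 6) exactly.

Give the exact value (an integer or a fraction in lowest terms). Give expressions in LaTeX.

Σ = -356680

Step 1: r(k) = (5*k**4 + 34*k**3 + 94*k**2 + 121*k + 59)/(5*k**4 + 14*k**3 + 22*k**2 + 15*k + 3).
Take A(k)=1, B(k)=1, C(k)=k**4 + 14*k**3/5 + 22*k**2/5 + 3*k + 3/5.
f must satisfy (1)·f(k+1) − (1)·f(k) = k**4 + 14*k**3/5 + 22*k**2/5 + 3*k + 3/5.
deg f ≤ 5 (via 0,0,4).
Match coefficients ⇒ f(k) = k*(k**4 + k**3 + 2*k**2 - 1)/5.
Then R = B(k−1)f/C = k*(k**4 + k**3 + 2*k**2 - 1)/(5*k**4 + 14*k**3 + 22*k**2 + 15*k + 3), so s_k = R(k)·t_k = 2*k*(-k**4 - k**3 - 2*k**2 + 1).
s_(k+1) − s_k = -10*k**4 - 28*k**3 - 44*k**2 - 30*k - 6 = t_k.
Telescoping: Σ = s_(11) − s_(1) = -356686 − (-6) = -356680.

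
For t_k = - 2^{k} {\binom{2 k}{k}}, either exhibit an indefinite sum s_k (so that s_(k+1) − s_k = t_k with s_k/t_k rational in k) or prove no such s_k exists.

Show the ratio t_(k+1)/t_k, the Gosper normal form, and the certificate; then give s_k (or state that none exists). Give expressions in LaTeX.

Ratio r(k) = 4*(2*k + 1)/(k + 1).
Take A(k)=8*k + 4, B(k)=k + 1, C(k)=1.
Set up (8*k + 4)·f(k+1) − (k)·f(k) − (1) = 0.
deg f ≤ -1 (via 1,1,0).
Negative degree bound (-1): no f exists, t_k not Gosper-summable.

not Gosper-summable; s_k does not exist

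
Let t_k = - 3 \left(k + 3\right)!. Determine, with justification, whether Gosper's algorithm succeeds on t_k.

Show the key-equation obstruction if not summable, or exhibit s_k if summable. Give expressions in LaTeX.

No — negative degree bound, so no certificate f.

t_(k+1)/t_k = k + 4.
So A=k + 4 and B=1, with C=1.
Set up (k + 4)·f(k+1) − (1)·f(k) − (1) = 0.
From deg A=1, deg B=0, deg C=0: d=-1.
Bound -1 < 0, so the key equation has no polynomial solution.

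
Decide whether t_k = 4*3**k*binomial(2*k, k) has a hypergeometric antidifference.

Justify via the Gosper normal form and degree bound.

No — key equation has no polynomial f.

t_(k+1)/t_k = 6*(2*k + 1)/(k + 1).
A = 12*k + 6, B = k + 1, C = 1.
f must satisfy (12*k + 6)·f(k+1) − (k)·f(k) = 1.
Degrees (1,1,0) ⇒ d ≤ -1.
Negative degree bound (-1): no f exists, t_k not Gosper-summable.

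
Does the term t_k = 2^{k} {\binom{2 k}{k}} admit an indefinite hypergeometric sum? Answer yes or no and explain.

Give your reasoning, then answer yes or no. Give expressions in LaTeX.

Step 1: r(k) = 4*(2*k + 1)/(k + 1).
A = 8*k + 4, B = k + 1, C = 1.
Need (8*k + 4)·f(k+1) − (k)·f(k) = 1.
Degrees (1,1,0) ⇒ d ≤ -1.
Bound -1 < 0, so the key equation has no polynomial solution.

No — negative degree bound, so no certificate f.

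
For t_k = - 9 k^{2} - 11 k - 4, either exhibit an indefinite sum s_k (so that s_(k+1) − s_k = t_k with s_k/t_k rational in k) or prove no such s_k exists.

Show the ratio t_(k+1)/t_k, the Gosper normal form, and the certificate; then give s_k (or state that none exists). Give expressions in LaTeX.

Step 1: r(k) = (9*k**2 + 29*k + 24)/(9*k**2 + 11*k + 4).
Factor: A=1; B=1; C=k**2 + 11*k/9 + 4/9.
Solve (1)·f(k+1) − (1)·f(k) = k**2 + 11*k/9 + 4/9.
d = 3 from the (0,0,2) case.
Coefficient equations give f(k) = k**2*(3*k + 1)/9.
Certificate R = B(k−1)f/C = k**2*(3*k + 1)/(9*k**2 + 11*k + 4) gives s_k = k**2*(-3*k - 1).
Verify: -9*k**2 - 11*k - 4 matches t_k.

s_k = k^{2} \left(- 3 k - 1\right)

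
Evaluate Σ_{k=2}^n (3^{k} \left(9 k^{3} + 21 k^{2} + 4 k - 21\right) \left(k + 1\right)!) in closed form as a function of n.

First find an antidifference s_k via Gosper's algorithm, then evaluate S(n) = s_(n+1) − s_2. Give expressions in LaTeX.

S(n) = 9 \cdot 3^{n} n^{4} n! + 33 \cdot 3^{n} n^{3} n! + 24 \cdot 3^{n} n^{2} n! - 24 \cdot 3^{n} n n! - 24 \cdot 3^{n} n! - 54

Compute t_(k+1)/t_k: get 3*(9*k**4 + 66*k**3 + 169*k**2 + 159*k + 26)/(9*k**3 + 21*k**2 + 4*k - 21).
Take A(k)=3*k + 6, B(k)=1, C(k)=k**3 + 7*k**2/3 + 4*k/9 - 7/3.
Set up (3*k + 6)·f(k+1) − (1)·f(k) − (k**3 + 7*k**2/3 + 4*k/9 - 7/3) = 0.
Degrees (1,0,3) ⇒ d ≤ 2.
Match coefficients ⇒ f(k) = (3*k**2 - 4*k - 3)/9.
Certificate R = B(k−1)f/C = (3*k**2 - 4*k - 3)/(9*k**3 + 21*k**2 + 4*k - 21) gives s_k = 3**k*(3*k**2 - 4*k - 3)*factorial(k + 1).
Verify: 3**k*(9*k**3 + 21*k**2 + 4*k - 21)*factorial(k + 1) matches t_k.
Σ_(k=2)^n t_k = s_(n+1) − s_(2) = (3**(n + 1)*(3*n**2 + 2*n - 4)*factorial(n + 2)) − (54), i.e. 9*3**n*n**4*factorial(n) + 33*3**n*n**3*factorial(n) + 24*3**n*n**2*factorial(n) - 24*3**n*n*factorial(n) - 24*3**n*factorial(n) - 54.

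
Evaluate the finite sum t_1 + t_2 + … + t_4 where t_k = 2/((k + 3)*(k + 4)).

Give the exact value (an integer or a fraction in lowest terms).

Compute t_(k+1)/t_k: get (k + 3)/(k + 5).
Normal form (A,B,C) = (k + 3, k + 5, 1).
Key eq: (k + 3)·f(k+1) = (k + 4)·f(k) + (1).
Degrees (1,1,0) ⇒ d ≤ 1.
Solve for f: f(k) = k/3 (degree 1 ≤ 1).
R(k) = B(k−1)·f(k)/C(k) = k*(k + 4)/3; s_k = R·t_k = 2*k/(3*(k + 3)).
s_(k+1) − s_k = 2/(k**2 + 7*k + 12) = t_k.
Telescoping: Σ = s_(5) − s_(1) = 5/12 − (1/6) = 1/4.

Σ = 1/4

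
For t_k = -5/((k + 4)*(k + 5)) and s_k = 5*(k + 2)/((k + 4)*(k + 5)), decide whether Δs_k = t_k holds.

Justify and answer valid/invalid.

s_(k+1) = 5*(k + 3)/((k + 5)*(k + 6))
s_(k+1) − s_k = -5*k/(k**3 + 15*k**2 + 74*k + 120)
(s_(k+1) − s_k) − t_k = 30/(k**3 + 15*k**2 + 74*k + 120)

Invalid: residual 30/(k**3 + 15*k**2 + 74*k + 120) ≠ 0.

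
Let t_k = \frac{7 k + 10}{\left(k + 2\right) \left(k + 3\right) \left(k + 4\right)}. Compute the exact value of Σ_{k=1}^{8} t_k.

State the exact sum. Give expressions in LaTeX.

The ratio is (k + 2)*(7*k + 17)/((k + 5)*(7*k + 10)).
Gosper form: A/B · C(k+1)/C(k) with A=k + 2, B=k + 5, C=k + 10/7.
Need (k + 2)·f(k+1) − (k + 4)·f(k) = k + 10/7.
From deg A=1, deg B=1, deg C=1: d=2.
Solve for f: f(k) = k*(2*k + 3)/7 (degree 2 ≤ 2).
Then R = B(k−1)f/C = k*(k + 4)*(2*k + 3)/(7*k + 10), so s_k = R(k)·t_k = k*(2*k + 3)/((k + 2)*(k + 3)).
s_(k+1) − s_k = (7*k + 10)/(k**3 + 9*k**2 + 26*k + 24) = t_k.
Telescoping: Σ = s_(9) − s_(1) = 63/44 − (5/12) = 67/66.

Σ = 67/66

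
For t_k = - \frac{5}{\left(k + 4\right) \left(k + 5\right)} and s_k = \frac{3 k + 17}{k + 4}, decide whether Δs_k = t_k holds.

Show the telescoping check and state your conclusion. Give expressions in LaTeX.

s_(k+1) = (3*k + 20)/(k + 5)
s_(k+1) − s_k = -5/(k**2 + 9*k + 20)
(s_(k+1) − s_k) − t_k = 0

valid; difference matches t_k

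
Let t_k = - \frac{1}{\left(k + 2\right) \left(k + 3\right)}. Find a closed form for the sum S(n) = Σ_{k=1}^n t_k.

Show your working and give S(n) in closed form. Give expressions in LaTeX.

S(n) = - \frac{n}{3 n + 9}

t_(k+1)/t_k = (k + 2)/(k + 4).
Take A(k)=k + 2, B(k)=k + 4, C(k)=1.
Solve (k + 2)·f(k+1) − (k + 3)·f(k) = 1.
Bound: deg f ≤ 1.
Coefficient equations give f(k) = k/2.
Then R = B(k−1)f/C = k*(k + 3)/2, so s_k = R(k)·t_k = -k/(2*k + 4).
Δs = -1/(k**2 + 5*k + 6), as required.
Evaluate: s_(n+1) = (-n - 1)/(2*(n + 3)); subtract s_(1) = -1/6 ⇒ S(n) = -n/(3*n + 9).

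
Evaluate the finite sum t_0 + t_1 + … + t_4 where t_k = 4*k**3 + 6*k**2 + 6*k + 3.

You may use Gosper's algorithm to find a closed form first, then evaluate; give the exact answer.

Σ = 655

r(k) = (4*k**3 + 18*k**2 + 30*k + 19)/(4*k**3 + 6*k**2 + 6*k + 3) after simplifying.
Factor: A=1; B=1; C=k**3 + 3*k**2/2 + 3*k/2 + 3/4.
Key eq: (1)·f(k+1) = (1)·f(k) + (k**3 + 3*k**2/2 + 3*k/2 + 3/4).
From deg A=0, deg B=0, deg C=3: d=4.
Solving with deg f ≤ 4: f(k) = k*(k**3 + k + 1)/4.
So s_k = (B(k−1)f/C)·t_k = (k*(k**3 + k + 1)/(4*k**3 + 6*k**2 + 6*k + 3))·t_k = k*(k**3 + k + 1).
Verify: 4*k**3 + 6*k**2 + 6*k + 3 matches t_k.
Σ_(k=0)^(4) t_k = s_(5) − s_(0) = 655 − (0) = 655.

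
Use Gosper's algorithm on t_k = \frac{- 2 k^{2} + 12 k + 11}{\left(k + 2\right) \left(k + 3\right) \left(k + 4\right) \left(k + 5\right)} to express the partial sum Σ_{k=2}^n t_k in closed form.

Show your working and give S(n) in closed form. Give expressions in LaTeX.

Ratio r(k) = (2*k**3 - 4*k**2 - 37*k - 42)/(2*k**3 - 83*k - 66).
Take A(k)=k + 2, B(k)=k + 6, C(k)=k**2 - 6*k - 11/2.
Solve (k + 2)·f(k+1) − (k + 5)·f(k) = k**2 - 6*k - 11/2.
Degrees (1,1,2) ⇒ d ≤ 3.
Solve for f: f(k) = -k*(k**2 + 25*k + 18)/16 (degree 3 ≤ 3).
So s_k = (B(k−1)f/C)·t_k = (-k*(k + 5)*(k**2 + 25*k + 18)/(8*(2*k**2 - 12*k - 11)))·t_k = k*(k**2 + 25*k + 18)/(8*(k + 2)*(k + 3)*(k + 4)).
s_(k+1) − s_k = (-2*k**2 + 12*k + 11)/(k**4 + 14*k**3 + 71*k**2 + 154*k + 120) = t_k.
Σ_(k=2)^n t_k = s_(n+1) − s_(2) = ((n**3 + 28*n**2 + 71*n + 44)/(8*(n**3 + 12*n**2 + 47*n + 60))) − (3/20), i.e. (-n**3 + 68*n**2 + 73*n - 140)/(40*(n**3 + 12*n**2 + 47*n + 60)).

S(n) = \frac{- n^{3} + 68 n^{2} + 73 n - 140}{40 \left(n^{3} + 12 n^{2} + 47 n + 60\right)}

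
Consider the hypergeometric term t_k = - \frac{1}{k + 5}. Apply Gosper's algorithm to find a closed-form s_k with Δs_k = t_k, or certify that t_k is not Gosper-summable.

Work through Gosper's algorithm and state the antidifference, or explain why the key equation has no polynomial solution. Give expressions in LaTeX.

no hypergeometric antidifference exists

t_(k+1)/t_k = (k + 5)/(k + 6).
Gosper form: A/B · C(k+1)/C(k) with A=k + 5, B=k + 6, C=1.
Need (k + 5)·f(k+1) − (k + 5)·f(k) = 1.
From deg A=1, deg B=1, deg C=0: d=0.
f = c0 ⇒ A·f(k+1) − B(k−1)·f(k) − C = -1. The system {-1 = 0} is inconsistent; no antidifference.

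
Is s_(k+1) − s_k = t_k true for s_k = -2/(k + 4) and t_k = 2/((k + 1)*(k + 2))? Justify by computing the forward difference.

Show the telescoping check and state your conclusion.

Invalid: residual 12*(-k - 3)/(k**4 + 12*k**3 + 49*k**2 + 78*k + 40) ≠ 0.

s_(k+1) = -2/(k + 5)
s_(k+1) − s_k = 2/((k + 4)*(k + 5))
(s_(k+1) − s_k) − t_k = 12*(-k - 3)/(k**4 + 12*k**3 + 49*k**2 + 78*k + 40)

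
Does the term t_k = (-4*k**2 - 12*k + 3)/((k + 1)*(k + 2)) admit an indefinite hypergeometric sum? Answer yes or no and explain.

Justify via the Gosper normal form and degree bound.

Yes. s_k = k*(7 - 4*k)/(k + 1).

Compute t_(k+1)/t_k: get (k + 1)*(12*k + 4*(k + 1)**2 + 9)/((k + 3)*(4*k**2 + 12*k - 3)).
Take A(k)=k + 1, B(k)=k + 3, C(k)=k**2 + 3*k - 3/4.
Key eq: (k + 1)·f(k+1) = (k + 2)·f(k) + (k**2 + 3*k - 3/4).
Bound: deg f ≤ 2.
Coefficient equations give f(k) = k*(4*k - 7)/4.
Certificate R = B(k−1)f/C = k*(k + 2)*(4*k - 7)/(4*k**2 + 12*k - 3) gives s_k = k*(7 - 4*k)/(k + 1).
Verify: (-4*k**2 - 12*k + 3)/(k**2 + 3*k + 2) matches t_k.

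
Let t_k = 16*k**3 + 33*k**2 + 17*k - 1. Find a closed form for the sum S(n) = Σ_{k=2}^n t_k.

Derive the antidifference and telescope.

Ratio r(k) = (16*k**3 + 81*k**2 + 131*k + 65)/(16*k**3 + 33*k**2 + 17*k - 1).
A = 1, B = 1, C = k**3 + 33*k**2/16 + 17*k/16 - 1/16.
Need (1)·f(k+1) − (1)·f(k) = k**3 + 33*k**2/16 + 17*k/16 - 1/16.
Bound: deg f ≤ 4.
Coefficient equations give f(k) = k*(4*k**3 + 3*k**2 - 4*k - 4)/16.
Get s_k = R·t_k = k*(4*k**3 + 3*k**2 - 4*k - 4) with R(k) = B(k−1)f(k)/C(k) = k*(4*k**3 + 3*k**2 - 4*k - 4)/(16*k**3 + 33*k**2 + 17*k - 1).
s_(k+1) − s_k = 16*k**3 + 33*k**2 + 17*k - 1 = t_k.
Evaluate: s_(n+1) = 4*n**4 + 19*n**3 + 29*n**2 + 13*n - 1; subtract s_(2) = 64 ⇒ S(n) = 4*n**4 + 19*n**3 + 29*n**2 + 13*n - 65.

S(n) = 4*n**4 + 19*n**3 + 29*n**2 + 13*n - 65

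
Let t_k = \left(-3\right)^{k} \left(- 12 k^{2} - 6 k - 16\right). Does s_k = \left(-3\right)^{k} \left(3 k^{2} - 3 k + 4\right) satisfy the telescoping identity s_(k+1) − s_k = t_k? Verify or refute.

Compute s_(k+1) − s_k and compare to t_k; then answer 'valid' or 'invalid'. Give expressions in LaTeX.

valid (s_(k+1) − s_k reduces to t_k)

s_(k+1) = (-3)**(k + 1)*(3*k**2 + 3*k + 4)
s_(k+1) − s_k = (-3)**k*(-12*k**2 - 6*k - 16)
(s_(k+1) − s_k) − t_k = 0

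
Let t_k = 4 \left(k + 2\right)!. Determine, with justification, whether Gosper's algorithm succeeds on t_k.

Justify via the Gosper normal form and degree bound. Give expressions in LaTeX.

Ratio r(k) = k + 3.
Gosper form: A/B · C(k+1)/C(k) with A=k + 3, B=1, C=1.
Solve (k + 3)·f(k+1) − (1)·f(k) = 1.
Bound: deg f ≤ -1.
Negative degree bound (-1): no f exists, t_k not Gosper-summable.

No — negative degree bound, so no certificate f.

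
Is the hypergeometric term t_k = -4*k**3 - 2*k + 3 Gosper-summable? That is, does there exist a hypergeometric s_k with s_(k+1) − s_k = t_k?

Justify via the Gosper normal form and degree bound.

Yes. s_k = k*(-k**3 + 2*k**2 - 2*k + 4).

Compute t_(k+1)/t_k: get (2*k + 4*(k + 1)**3 - 1)/(4*k**3 + 2*k - 3).
A = 1, B = 1, C = k**3 + k/2 - 3/4.
Key eq: (1)·f(k+1) = (1)·f(k) + (k**3 + k/2 - 3/4).
Bound: deg f ≤ 4.
Match coefficients ⇒ f(k) = k*(k - 2)*(k**2 + 2)/4.
Get s_k = R·t_k = k*(-k**3 + 2*k**2 - 2*k + 4) with R(k) = B(k−1)f(k)/C(k) = k*(k - 2)*(k**2 + 2)/(4*k**3 + 2*k - 3).
Check: Δs_k = -4*k**3 - 2*k + 3. ✓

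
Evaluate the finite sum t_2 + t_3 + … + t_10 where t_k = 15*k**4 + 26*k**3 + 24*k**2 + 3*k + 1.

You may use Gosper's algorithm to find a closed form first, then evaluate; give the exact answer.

Σ = 467991

Compute t_(k+1)/t_k: get (15*k**4 + 86*k**3 + 192*k**2 + 189*k + 69)/(15*k**4 + 26*k**3 + 24*k**2 + 3*k + 1).
Normal form (A,B,C) = (1, 1, k**4 + 26*k**3/15 + 8*k**2/5 + k/5 + 1/15).
f must satisfy (1)·f(k+1) − (1)·f(k) = k**4 + 26*k**3/15 + 8*k**2/5 + k/5 + 1/15.
d = 5 from the (0,0,4) case.
Solving with deg f ≤ 5: f(k) = k*(3*k**4 - k**3 - 4*k + 3)/15.
Get s_k = R·t_k = k*(3*k**4 - k**3 - 4*k + 3) with R(k) = B(k−1)f(k)/C(k) = k*(3*k**4 - k**3 - 4*k + 3)/(15*k**4 + 26*k**3 + 24*k**2 + 3*k + 1).
s_(k+1) − s_k = 15*k**4 + 26*k**3 + 24*k**2 + 3*k + 1 = t_k.
Evaluate s at k=11 and k=2: 468061 and 70; difference 467991.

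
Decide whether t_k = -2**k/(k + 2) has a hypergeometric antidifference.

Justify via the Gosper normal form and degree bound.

No — negative degree bound, so no certificate f.

The ratio is 2*(k + 2)/(k + 3).
Take A(k)=2*k + 4, B(k)=k + 3, C(k)=1.
Key eq: (2*k + 4)·f(k+1) = (k + 2)·f(k) + (1).
Degrees (1,1,0) ⇒ d ≤ -1.
Negative degree bound (-1): no f exists, t_k not Gosper-summable.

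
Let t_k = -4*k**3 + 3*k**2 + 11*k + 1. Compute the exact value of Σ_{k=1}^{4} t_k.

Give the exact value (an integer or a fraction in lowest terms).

Σ = -196

t_(k+1)/t_k = (4*k**3 + 9*k**2 - 5*k - 11)/(4*k**3 - 3*k**2 - 11*k - 1).
Normal form (A,B,C) = (1, 1, k**3 - 3*k**2/4 - 11*k/4 - 1/4).
Set up (1)·f(k+1) − (1)·f(k) − (k**3 - 3*k**2/4 - 11*k/4 - 1/4) = 0.
deg f ≤ 4 (via 0,0,3).
Solve for f: f(k) = k*(k**3 - 3*k**2 - 3*k + 4)/4 (degree 4 ≤ 4).
R(k) = B(k−1)·f(k)/C(k) = k*(k**3 - 3*k**2 - 3*k + 4)/(4*k**3 - 3*k**2 - 11*k - 1); s_k = R·t_k = k*(-k**3 + 3*k**2 + 3*k - 4).
Check: Δs_k = -4*k**3 + 3*k**2 + 11*k + 1. ✓
Evaluate s at k=5 and k=1: -195 and 1; difference -196.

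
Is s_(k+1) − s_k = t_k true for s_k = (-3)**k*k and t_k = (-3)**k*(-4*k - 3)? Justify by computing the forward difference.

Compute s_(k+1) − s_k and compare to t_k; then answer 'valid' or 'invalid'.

valid; difference matches t_k

s_(k+1) = (-3)**(k + 1)*(k + 1)
s_(k+1) − s_k = (-3)**k*(-4*k - 3)
(s_(k+1) − s_k) − t_k = 0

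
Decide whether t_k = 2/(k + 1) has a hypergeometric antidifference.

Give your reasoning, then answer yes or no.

Ratio r(k) = (k + 1)/(k + 2).
Factor: A=k + 1; B=k + 2; C=1.
Need (k + 1)·f(k+1) − (k + 1)·f(k) = 1.
d = 0 from the (1,1,0) case.
Put f(k) = c0: A·f(k+1) − B(k−1)·f(k) − C = -1; need -1 = 0 — inconsistent ⇒ no f, not summable.

No — t_k has no hypergeometric antidifference.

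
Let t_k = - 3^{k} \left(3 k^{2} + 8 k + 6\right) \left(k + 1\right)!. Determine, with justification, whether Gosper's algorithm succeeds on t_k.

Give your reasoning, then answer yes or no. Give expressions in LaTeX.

Yes. s_k = - 3^{k} k \left(k + 1\right)!.

r(k) = 3*(3*k**3 + 20*k**2 + 45*k + 34)/(3*k**2 + 8*k + 6) after simplifying.
A = 3*k + 6, B = 1, C = k**2 + 8*k/3 + 2.
Set up (3*k + 6)·f(k+1) − (1)·f(k) − (k**2 + 8*k/3 + 2) = 0.
deg f ≤ 1 (via 1,0,2).
Match coefficients ⇒ f(k) = k/3.
Certificate R = B(k−1)f/C = k/(3*k**2 + 8*k + 6) gives s_k = -3**k*k*factorial(k + 1).
Verify: -3**k*(3*k**2 + 8*k + 6)*factorial(k + 1) matches t_k.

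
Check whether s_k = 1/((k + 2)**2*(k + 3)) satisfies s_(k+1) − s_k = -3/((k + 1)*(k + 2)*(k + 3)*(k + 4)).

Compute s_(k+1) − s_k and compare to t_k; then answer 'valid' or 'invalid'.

Invalid: residual 2*(2*k + 5)/(k**6 + 15*k**5 + 91*k**4 + 285*k**3 + 484*k**2 + 420*k + 144) ≠ 0.

s_(k+1) = 1/((k + 3)**2*(k + 4))
s_(k+1) − s_k = ((k + 2)**2 - (k + 3)*(k + 4))/((k + 2)**2*(k + 3)**2*(k + 4))
(s_(k+1) − s_k) − t_k = 2*(2*k + 5)/(k**6 + 15*k**5 + 91*k**4 + 285*k**3 + 484*k**2 + 420*k + 144)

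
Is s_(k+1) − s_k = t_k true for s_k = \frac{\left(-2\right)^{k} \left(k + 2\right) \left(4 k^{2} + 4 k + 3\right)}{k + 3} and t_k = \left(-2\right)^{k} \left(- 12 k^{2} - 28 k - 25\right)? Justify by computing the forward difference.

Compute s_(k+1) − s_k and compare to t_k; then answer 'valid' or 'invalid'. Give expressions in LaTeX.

s_(k+1) = (-2)**(k + 1)*(k + 3)*(4*k + 4*(k + 1)**2 + 7)/(k + 4)
s_(k+1) − s_k = (-2)**k*(-12*k**4 - 100*k**3 - 297*k**2 - 398*k - 222)/(k**2 + 7*k + 12)
(s_(k+1) − s_k) − t_k = (-2)**k*(12*k**3 + 68*k**2 + 113*k + 78)/(k**2 + 7*k + 12)

Invalid: residual \frac{\left(-2\right)^{k} \left(12 k^{3} + 68 k^{2} + 113 k + 78\right)}{k^{2} + 7 k + 12} ≠ 0.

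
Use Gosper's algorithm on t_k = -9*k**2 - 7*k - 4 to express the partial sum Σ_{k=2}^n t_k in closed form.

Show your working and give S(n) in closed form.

Compute t_(k+1)/t_k: get (9*k**2 + 25*k + 20)/(9*k**2 + 7*k + 4).
Take A(k)=1, B(k)=1, C(k)=k**2 + 7*k/9 + 4/9.
Solve (1)·f(k+1) − (1)·f(k) = k**2 + 7*k/9 + 4/9.
From deg A=0, deg B=0, deg C=2: d=3.
Solve for f: f(k) = k*(3*k**2 - k + 2)/9 (degree 3 ≤ 3).
R(k) = B(k−1)·f(k)/C(k) = k*(3*k**2 - k + 2)/(9*k**2 + 7*k + 4); s_k = R·t_k = k*(-3*k**2 + k - 2).
s_(k+1) − s_k = -9*k**2 - 7*k - 4 = t_k.
Evaluate: s_(n+1) = -3*n**3 - 8*n**2 - 9*n - 4; subtract s_(2) = -24 ⇒ S(n) = -3*n**3 - 8*n**2 - 9*n + 20.

S(n) = -3*n**3 - 8*n**2 - 9*n + 20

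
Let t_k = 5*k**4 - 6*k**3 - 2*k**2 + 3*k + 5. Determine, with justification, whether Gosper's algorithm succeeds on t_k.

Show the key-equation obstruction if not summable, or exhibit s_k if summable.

r(k) = (5*k**4 + 14*k**3 + 10*k**2 + k + 5)/(5*k**4 - 6*k**3 - 2*k**2 + 3*k + 5) after simplifying.
So A=1 and B=1, with C=k**4 - 6*k**3/5 - 2*k**2/5 + 3*k/5 + 1.
Set up (1)·f(k+1) − (1)·f(k) − (k**4 - 6*k**3/5 - 2*k**2/5 + 3*k/5 + 1) = 0.
Degrees (0,0,4) ⇒ d ≤ 5.
Match coefficients ⇒ f(k) = k*(k**4 - 4*k**3 + 4*k**2 + k + 3)/5.
Get s_k = R·t_k = k*(k**4 - 4*k**3 + 4*k**2 + k + 3) with R(k) = B(k−1)f(k)/C(k) = k*(k**4 - 4*k**3 + 4*k**2 + k + 3)/(5*k**4 - 6*k**3 - 2*k**2 + 3*k + 5).
Check: Δs_k = 5*k**4 - 6*k**3 - 2*k**2 + 3*k + 5. ✓

Yes. s_k = k*(k**4 - 4*k**3 + 4*k**2 + k + 3).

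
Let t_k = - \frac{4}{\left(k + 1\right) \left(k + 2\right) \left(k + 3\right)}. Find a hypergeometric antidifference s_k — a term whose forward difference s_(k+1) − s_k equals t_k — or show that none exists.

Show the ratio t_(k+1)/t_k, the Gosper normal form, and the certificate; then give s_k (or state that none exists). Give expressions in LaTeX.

s_k = \frac{k \left(- k - 3\right)}{\left(k + 1\right) \left(k + 2\right)}

t_(k+1)/t_k = (k + 1)/(k + 4).
Normal form (A,B,C) = (k + 1, k + 4, 1).
f must satisfy (k + 1)·f(k+1) − (k + 3)·f(k) = 1.
deg f ≤ 2 (via 1,1,0).
Solving with deg f ≤ 2: f(k) = k*(k + 3)/4.
Get s_k = R·t_k = k*(-k - 3)/((k + 1)*(k + 2)) with R(k) = B(k−1)f(k)/C(k) = k*(k + 3)**2/4.
Check: Δs_k = -4/(k**3 + 6*k**2 + 11*k + 6). ✓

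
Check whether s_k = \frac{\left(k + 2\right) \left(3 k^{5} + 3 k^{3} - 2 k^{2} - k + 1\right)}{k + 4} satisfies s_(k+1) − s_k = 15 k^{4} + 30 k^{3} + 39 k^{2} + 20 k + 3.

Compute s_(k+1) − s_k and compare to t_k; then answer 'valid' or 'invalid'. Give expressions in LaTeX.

Invalid: residual \frac{2 \left(- 12 k^{5} - 90 k^{4} - 156 k^{3} - 178 k^{2} - 84 k - 11\right)}{k^{2} + 9 k + 20} ≠ 0.

s_(k+1) = -(k + 3)*(k - 3*(k + 1)**5 - 3*(k + 1)**3 + 2*(k + 1)**2)/(k + 5)
s_(k+1) − s_k = (15*k**6 + 141*k**5 + 429*k**4 + 659*k**3 + 607*k**2 + 259*k + 38)/(k**2 + 9*k + 20)
(s_(k+1) − s_k) − t_k = 2*(-12*k**5 - 90*k**4 - 156*k**3 - 178*k**2 - 84*k - 11)/(k**2 + 9*k + 20)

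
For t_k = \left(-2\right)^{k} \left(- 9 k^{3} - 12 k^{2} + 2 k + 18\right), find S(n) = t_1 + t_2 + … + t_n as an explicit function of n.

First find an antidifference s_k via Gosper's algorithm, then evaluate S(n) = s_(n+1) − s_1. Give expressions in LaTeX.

S(n) = - 6 \left(-2\right)^{n} n^{3} - 14 \left(-2\right)^{n} n^{2} - 2 \left(-2\right)^{n} n + 14 \left(-2\right)^{n} - 14

Ratio r(k) = 2*(-9*k**3 - 39*k**2 - 49*k - 1)/(9*k**3 + 12*k**2 - 2*k - 18).
Factor: A=-2; B=1; C=k**3 + 4*k**2/3 - 2*k/9 - 2.
Set up (-2)·f(k+1) − (1)·f(k) − (k**3 + 4*k**2/3 - 2*k/9 - 2) = 0.
Bound: deg f ≤ 3.
Match coefficients ⇒ f(k) = -(3*k**3 - 2*k**2 - 4*k - 4)/9.
Get s_k = R·t_k = (-2)**k*(3*k**3 - 2*k**2 - 4*k - 4) with R(k) = B(k−1)f(k)/C(k) = -(3*k**3 - 2*k**2 - 4*k - 4)/(9*k**3 + 12*k**2 - 2*k - 18).
s_(k+1) − s_k = (-2)**k*(-9*k**3 - 12*k**2 + 2*k + 18) = t_k.
Evaluate: s_(n+1) = (-2)**(n + 1)*(3*n**3 + 7*n**2 + n - 7); subtract s_(1) = 14 ⇒ S(n) = -6*(-2)**n*n**3 - 14*(-2)**n*n**2 - 2*(-2)**n*n + 14*(-2)**n - 14.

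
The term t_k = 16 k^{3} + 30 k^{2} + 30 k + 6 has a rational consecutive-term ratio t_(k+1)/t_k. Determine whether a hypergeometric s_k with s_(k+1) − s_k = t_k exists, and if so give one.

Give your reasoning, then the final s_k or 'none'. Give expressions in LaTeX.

t_(k+1)/t_k = (8*k**3 + 39*k**2 + 69*k + 41)/(8*k**3 + 15*k**2 + 15*k + 3).
So A=1 and B=1, with C=k**3 + 15*k**2/8 + 15*k/8 + 3/8.
f must satisfy (1)·f(k+1) − (1)·f(k) = k**3 + 15*k**2/8 + 15*k/8 + 3/8.
d = 4 from the (0,0,3) case.
Coefficient equations give f(k) = k*(2*k**3 + k**2 + 2*k - 2)/8.
Then R = B(k−1)f/C = k*(2*k**3 + k**2 + 2*k - 2)/(8*k**3 + 15*k**2 + 15*k + 3), so s_k = R(k)·t_k = 2*k*(2*k**3 + k**2 + 2*k - 2).
s_(k+1) − s_k = 16*k**3 + 30*k**2 + 30*k + 6 = t_k.

s_k = 2 k \left(2 k^{3} + k^{2} + 2 k - 2\right)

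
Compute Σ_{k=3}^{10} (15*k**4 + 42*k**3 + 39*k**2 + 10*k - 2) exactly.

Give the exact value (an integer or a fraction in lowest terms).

Σ = 521736

Ratio r(k) = (15*k**4 + 102*k**3 + 255*k**2 + 274*k + 104)/(15*k**4 + 42*k**3 + 39*k**2 + 10*k - 2).
Take A(k)=1, B(k)=1, C(k)=k**4 + 14*k**3/5 + 13*k**2/5 + 2*k/3 - 2/15.
Set up (1)·f(k+1) − (1)·f(k) − (k**4 + 14*k**3/5 + 13*k**2/5 + 2*k/3 - 2/15) = 0.
Bound: deg f ≤ 5.
Solve for f: f(k) = k*(k + 1)*(3*k**3 - 3*k - 1)/15 (degree 5 ≤ 5).
Then R = B(k−1)f/C = k*(3*k**3 - 3*k - 1)/(15*k**3 + 27*k**2 + 12*k - 2), so s_k = R(k)·t_k = k*(3*k**4 + 3*k**3 - 3*k**2 - 4*k - 1).
Check: Δs_k = 15*k**4 + 42*k**3 + 39*k**2 + 10*k - 2. ✓
Evaluate s at k=11 and k=3: 522588 and 852; difference 521736.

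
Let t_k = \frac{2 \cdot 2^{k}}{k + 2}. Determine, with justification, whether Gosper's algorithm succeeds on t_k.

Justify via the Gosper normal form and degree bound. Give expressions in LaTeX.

r(k) = 2*(k + 2)/(k + 3) after simplifying.
A = 2*k + 4, B = k + 3, C = 1.
f must satisfy (2*k + 4)·f(k+1) − (k + 2)·f(k) = 1.
deg f ≤ -1 (via 1,1,0).
deg f ≤ -1 is impossible — no certificate.

No — t_k has no hypergeometric antidifference.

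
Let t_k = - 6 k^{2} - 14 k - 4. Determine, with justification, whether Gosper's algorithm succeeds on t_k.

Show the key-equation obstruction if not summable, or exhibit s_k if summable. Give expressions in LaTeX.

Compute t_(k+1)/t_k: get (3*k**2 + 13*k + 12)/(3*k**2 + 7*k + 2).
Normal form (A,B,C) = (1, 1, k**2 + 7*k/3 + 2/3).
f must satisfy (1)·f(k+1) − (1)·f(k) = k**2 + 7*k/3 + 2/3.
deg f ≤ 3 (via 0,0,2).
Solve for f: f(k) = k*(k**2 + 2*k - 1)/3 (degree 3 ≤ 3).
Get s_k = R·t_k = 2*k*(-k**2 - 2*k + 1) with R(k) = B(k−1)f(k)/C(k) = k*(k**2 + 2*k - 1)/((k + 2)*(3*k + 1)).
s_(k+1) − s_k = -6*k**2 - 14*k - 4 = t_k.

Yes. s_k = 2 k \left(- k^{2} - 2 k + 1\right).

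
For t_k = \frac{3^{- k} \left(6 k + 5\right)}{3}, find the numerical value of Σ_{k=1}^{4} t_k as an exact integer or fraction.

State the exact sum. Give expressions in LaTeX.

Σ = 548/243

The ratio is (6*k + 11)/(3*(6*k + 5)).
So A=1/3 and B=1, with C=k + 5/6.
f must satisfy (1/3)·f(k+1) − (1)·f(k) = k + 5/6.
deg f ≤ 1 (via 0,0,1).
Solving with deg f ≤ 1: f(k) = -(3*k + 4)/2.
Get s_k = R·t_k = (-3*k - 4)/3**k with R(k) = B(k−1)f(k)/C(k) = -3*(3*k + 4)/(6*k + 5).
s_(k+1) − s_k = (6*k + 5)/(3*3**k) = t_k.
Σ_(k=1)^(4) t_k = s_(5) − s_(1) = -19/243 − (-7/3) = 548/243.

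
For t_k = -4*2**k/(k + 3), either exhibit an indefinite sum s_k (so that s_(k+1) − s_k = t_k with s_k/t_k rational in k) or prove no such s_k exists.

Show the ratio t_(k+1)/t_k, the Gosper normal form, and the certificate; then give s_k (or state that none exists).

not Gosper-summable; s_k does not exist

r(k) = 2*(k + 3)/(k + 4) after simplifying.
Take A(k)=2*k + 6, B(k)=k + 4, C(k)=1.
f must satisfy (2*k + 6)·f(k+1) − (k + 3)·f(k) = 1.
Degrees (1,1,0) ⇒ d ≤ -1.
Negative degree bound (-1): no f exists, t_k not Gosper-summable.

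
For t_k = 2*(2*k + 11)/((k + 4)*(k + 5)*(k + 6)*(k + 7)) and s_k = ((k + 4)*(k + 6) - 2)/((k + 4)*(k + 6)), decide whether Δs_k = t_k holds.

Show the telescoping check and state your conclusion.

s_(k+1) = ((k + 5)*(k + 7) - 2)/((k + 5)*(k + 7))
s_(k+1) − s_k = 2*(2*k + 11)/(k**4 + 22*k**3 + 179*k**2 + 638*k + 840)
(s_(k+1) − s_k) − t_k = 0

valid (s_(k+1) − s_k reduces to t_k)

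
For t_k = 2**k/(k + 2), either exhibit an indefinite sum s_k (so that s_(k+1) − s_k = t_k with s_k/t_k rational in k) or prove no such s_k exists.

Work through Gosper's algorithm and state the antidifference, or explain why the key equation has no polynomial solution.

Ratio r(k) = 2*(k + 2)/(k + 3).
Gosper form: A/B · C(k+1)/C(k) with A=2*k + 4, B=k + 3, C=1.
Key eq: (2*k + 4)·f(k+1) = (k + 2)·f(k) + (1).
deg f ≤ -1 (via 1,1,0).
Negative degree bound (-1): no f exists, t_k not Gosper-summable.

none (Gosper's algorithm certifies no s_k)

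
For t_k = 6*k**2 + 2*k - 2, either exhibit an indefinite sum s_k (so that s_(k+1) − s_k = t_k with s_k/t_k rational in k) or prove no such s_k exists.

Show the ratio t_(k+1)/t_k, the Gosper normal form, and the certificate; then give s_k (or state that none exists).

s_k = 2*k*(k**2 - k - 1)

Compute t_(k+1)/t_k: get (k + 3*(k + 1)**2)/(3*k**2 + k - 1).
Factor: A=1; B=1; C=k**2 + k/3 - 1/3.
Key eq: (1)·f(k+1) = (1)·f(k) + (k**2 + k/3 - 1/3).
deg f ≤ 3 (via 0,0,2).
Solving with deg f ≤ 3: f(k) = k*(k**2 - k - 1)/3.
So s_k = (B(k−1)f/C)·t_k = (k*(k**2 - k - 1)/(3*k**2 + k - 1))·t_k = 2*k*(k**2 - k - 1).
s_(k+1) − s_k = 6*k**2 + 2*k - 2 = t_k.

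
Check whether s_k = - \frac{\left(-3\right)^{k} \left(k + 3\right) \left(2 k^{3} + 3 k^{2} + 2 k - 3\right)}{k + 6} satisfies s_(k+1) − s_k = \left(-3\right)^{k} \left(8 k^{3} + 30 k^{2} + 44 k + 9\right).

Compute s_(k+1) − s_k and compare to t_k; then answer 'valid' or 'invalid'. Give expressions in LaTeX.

Invalid: residual \frac{\left(-3\right)^{k + 1} \left(8 k^{4} + 80 k^{3} + 227 k^{2} + 275 k + 51\right)}{k^{2} + 13 k + 42} ≠ 0.

s_(k+1) = 3*(-3)**k*(2*k**4 + 17*k**3 + 50*k**2 + 60*k + 16)/(k + 7)
s_(k+1) − s_k = (-3)**k*(8*k**5 + 110*k**4 + 530*k**3 + 1160*k**2 + 1140*k + 225)/(k**2 + 13*k + 42)
(s_(k+1) − s_k) − t_k = (-3)**(k + 1)*(8*k**4 + 80*k**3 + 227*k**2 + 275*k + 51)/(k**2 + 13*k + 42)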